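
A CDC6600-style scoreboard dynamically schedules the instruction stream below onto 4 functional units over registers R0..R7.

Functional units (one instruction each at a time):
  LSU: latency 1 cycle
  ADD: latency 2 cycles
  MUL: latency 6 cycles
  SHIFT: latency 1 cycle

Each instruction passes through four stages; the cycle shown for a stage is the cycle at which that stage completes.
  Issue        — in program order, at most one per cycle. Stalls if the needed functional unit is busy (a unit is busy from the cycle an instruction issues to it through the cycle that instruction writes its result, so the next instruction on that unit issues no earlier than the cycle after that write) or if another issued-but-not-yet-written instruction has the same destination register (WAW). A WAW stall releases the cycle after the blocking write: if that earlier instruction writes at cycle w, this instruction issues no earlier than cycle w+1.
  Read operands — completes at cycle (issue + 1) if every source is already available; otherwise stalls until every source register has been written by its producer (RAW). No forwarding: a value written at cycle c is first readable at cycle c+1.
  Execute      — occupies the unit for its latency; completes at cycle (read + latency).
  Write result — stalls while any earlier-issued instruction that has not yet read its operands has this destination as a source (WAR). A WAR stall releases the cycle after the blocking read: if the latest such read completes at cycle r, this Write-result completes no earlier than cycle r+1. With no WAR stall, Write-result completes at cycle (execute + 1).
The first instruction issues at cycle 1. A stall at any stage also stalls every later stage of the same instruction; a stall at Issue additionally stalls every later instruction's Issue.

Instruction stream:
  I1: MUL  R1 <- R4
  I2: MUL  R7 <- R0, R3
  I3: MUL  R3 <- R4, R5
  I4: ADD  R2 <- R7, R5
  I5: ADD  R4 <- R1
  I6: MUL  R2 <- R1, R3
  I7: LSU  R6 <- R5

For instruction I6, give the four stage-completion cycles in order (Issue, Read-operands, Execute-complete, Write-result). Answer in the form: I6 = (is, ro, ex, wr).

t=1  I1 issues→MUL
t=2  I1 reads
t=8  I1 exec-done
t=9  I1 writes R1
t=10  I2 issues→MUL
t=11  I2 reads
t=17  I2 exec-done
t=18  I2 writes R7
t=19  I3 issues→MUL
t=20  I3 reads · I4 issues→ADD
t=21  I4 reads
t=23  I4 exec-done
t=24  I4 writes R2
t=25  I5 issues→ADD
t=26  I3 exec-done · I5 reads
t=27  I3 writes R3
t=28  I5 exec-done · I6 issues→MUL
t=29  I5 writes R4 · I6 reads · I7 issues→LSU
t=30  I7 reads
t=31  I7 exec-done
t=32  I7 writes R6
t=35  I6 exec-done
t=36  I6 writes R2

I6 = (28, 29, 35, 36)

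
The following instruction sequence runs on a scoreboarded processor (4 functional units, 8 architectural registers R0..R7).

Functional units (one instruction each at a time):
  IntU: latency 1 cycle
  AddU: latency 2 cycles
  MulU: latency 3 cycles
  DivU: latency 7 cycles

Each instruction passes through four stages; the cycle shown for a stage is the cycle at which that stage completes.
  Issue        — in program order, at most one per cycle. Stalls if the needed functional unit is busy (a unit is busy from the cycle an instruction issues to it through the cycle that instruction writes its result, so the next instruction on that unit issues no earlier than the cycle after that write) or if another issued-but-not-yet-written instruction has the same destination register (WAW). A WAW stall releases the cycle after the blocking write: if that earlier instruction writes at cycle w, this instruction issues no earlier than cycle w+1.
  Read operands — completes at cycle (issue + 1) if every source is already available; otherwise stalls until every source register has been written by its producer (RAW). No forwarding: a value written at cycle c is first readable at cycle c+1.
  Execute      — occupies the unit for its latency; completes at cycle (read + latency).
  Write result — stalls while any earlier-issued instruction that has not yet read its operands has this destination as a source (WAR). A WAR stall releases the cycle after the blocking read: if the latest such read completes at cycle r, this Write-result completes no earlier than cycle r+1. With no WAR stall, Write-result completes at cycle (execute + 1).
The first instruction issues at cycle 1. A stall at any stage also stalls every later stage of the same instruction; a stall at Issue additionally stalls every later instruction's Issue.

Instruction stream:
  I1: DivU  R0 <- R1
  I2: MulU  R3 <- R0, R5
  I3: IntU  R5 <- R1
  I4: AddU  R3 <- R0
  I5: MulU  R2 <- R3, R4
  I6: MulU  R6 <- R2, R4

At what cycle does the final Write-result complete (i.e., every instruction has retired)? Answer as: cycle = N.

cycle = 31

I1 -> (1, 2, 9, 10)
I2 -> (2, 11, 14, 15)  // RAW R0: wait I1 write@10
I3 -> (3, 4, 5, 12)  // WAR R5: wait I2 read@11
I4 -> (16, 17, 19, 20)  // WAW R3: wait I2 write@15
I5 -> (17, 21, 24, 25)  // RAW R3: wait I4 write@20
I6 -> (26, 27, 30, 31)  // struct: MulU busy until I5 writes@25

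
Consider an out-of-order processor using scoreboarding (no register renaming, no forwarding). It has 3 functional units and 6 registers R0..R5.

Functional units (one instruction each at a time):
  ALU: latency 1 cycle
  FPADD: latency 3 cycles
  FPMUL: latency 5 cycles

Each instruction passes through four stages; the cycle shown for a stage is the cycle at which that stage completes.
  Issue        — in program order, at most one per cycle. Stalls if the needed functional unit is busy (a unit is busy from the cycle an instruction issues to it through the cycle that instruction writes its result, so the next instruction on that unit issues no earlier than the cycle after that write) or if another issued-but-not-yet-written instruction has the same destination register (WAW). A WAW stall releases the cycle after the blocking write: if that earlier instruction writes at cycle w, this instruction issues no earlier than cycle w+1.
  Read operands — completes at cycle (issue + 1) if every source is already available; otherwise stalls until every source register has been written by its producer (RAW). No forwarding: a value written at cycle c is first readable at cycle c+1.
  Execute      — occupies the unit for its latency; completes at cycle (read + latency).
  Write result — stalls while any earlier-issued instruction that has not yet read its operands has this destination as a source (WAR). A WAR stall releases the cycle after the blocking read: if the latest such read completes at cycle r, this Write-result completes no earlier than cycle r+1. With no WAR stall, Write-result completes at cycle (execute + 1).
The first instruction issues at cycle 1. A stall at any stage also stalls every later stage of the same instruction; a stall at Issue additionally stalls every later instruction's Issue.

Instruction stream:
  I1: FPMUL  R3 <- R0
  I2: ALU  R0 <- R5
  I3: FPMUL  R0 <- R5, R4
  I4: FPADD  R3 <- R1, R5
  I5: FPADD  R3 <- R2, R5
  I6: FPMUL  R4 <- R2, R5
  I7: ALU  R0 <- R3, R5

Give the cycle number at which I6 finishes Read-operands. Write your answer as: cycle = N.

I1  is:1  ro:2  ex:7  wr:8
I2  is:2  ro:3  ex:4  wr:5
I3  is:9  ro:10  ex:15  wr:16  — struct: FPMUL busy until I1 writes@8
I4  is:10  ro:11  ex:14  wr:15
I5  is:16  ro:17  ex:20  wr:21  — struct: FPADD busy until I4 writes@15
I6  is:17  ro:18  ex:23  wr:24
I7  is:18  ro:22  ex:23  wr:24  — RAW R3: wait I5 write@21

cycle = 18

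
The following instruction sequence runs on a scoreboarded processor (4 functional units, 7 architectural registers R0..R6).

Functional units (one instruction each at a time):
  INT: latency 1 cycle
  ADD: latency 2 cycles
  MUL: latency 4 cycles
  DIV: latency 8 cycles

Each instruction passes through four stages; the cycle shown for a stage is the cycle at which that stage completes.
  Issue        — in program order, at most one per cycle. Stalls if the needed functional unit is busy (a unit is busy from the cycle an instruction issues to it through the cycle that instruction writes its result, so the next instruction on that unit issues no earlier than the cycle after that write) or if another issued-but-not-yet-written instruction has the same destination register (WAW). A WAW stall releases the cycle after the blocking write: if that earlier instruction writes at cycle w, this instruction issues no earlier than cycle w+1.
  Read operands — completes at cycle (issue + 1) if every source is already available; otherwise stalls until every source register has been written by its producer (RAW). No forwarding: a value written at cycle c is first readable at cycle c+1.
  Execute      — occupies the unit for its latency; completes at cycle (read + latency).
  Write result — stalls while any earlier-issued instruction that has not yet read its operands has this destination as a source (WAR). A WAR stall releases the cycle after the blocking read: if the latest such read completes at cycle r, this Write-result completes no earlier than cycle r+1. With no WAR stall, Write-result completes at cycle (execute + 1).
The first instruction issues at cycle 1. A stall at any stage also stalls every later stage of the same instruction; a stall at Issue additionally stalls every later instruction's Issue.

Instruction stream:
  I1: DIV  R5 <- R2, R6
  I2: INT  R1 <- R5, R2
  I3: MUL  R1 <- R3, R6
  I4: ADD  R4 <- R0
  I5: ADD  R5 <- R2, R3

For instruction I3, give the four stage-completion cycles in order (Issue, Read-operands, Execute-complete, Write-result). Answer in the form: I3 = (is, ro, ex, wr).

I1 -> (1, 2, 10, 11)
I2 -> (2, 12, 13, 14)  // RAW R5: wait I1 write@11
I3 -> (15, 16, 20, 21)  // WAW R1: wait I2 write@14
I4 -> (16, 17, 19, 20)
I5 -> (21, 22, 24, 25)  // struct: ADD busy until I4 writes@20

I3 = (15, 16, 20, 21)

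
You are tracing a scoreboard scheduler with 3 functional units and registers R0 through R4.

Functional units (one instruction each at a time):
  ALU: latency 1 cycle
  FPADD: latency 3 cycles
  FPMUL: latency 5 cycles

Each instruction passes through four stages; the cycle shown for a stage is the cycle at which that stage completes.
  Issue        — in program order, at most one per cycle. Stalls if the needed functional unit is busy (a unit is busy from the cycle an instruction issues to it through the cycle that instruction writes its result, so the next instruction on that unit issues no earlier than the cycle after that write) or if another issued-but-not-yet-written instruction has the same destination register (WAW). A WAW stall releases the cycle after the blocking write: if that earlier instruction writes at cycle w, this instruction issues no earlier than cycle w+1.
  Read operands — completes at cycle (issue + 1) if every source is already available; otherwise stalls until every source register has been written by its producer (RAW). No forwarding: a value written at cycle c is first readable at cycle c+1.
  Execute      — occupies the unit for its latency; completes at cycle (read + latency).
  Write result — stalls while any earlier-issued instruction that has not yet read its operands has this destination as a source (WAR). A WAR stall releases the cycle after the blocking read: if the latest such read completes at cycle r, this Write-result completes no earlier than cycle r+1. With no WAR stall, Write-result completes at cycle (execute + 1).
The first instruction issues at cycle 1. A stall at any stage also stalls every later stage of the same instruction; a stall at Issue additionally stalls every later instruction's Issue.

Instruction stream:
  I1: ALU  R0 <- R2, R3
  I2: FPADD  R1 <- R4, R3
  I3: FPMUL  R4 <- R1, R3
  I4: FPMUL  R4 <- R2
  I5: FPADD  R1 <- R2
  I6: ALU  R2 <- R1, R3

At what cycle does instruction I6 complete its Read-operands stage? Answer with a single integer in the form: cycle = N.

I1  is:1  ro:2  ex:3  wr:4
I2  is:2  ro:3  ex:6  wr:7
I3  is:3  ro:8  ex:13  wr:14  — RAW R1: wait I2 write@7
I4  is:15  ro:16  ex:21  wr:22  — struct: FPMUL busy until I3 writes@14
I5  is:16  ro:17  ex:20  wr:21
I6  is:17  ro:22  ex:23  wr:24  — RAW R1: wait I5 write@21

cycle = 22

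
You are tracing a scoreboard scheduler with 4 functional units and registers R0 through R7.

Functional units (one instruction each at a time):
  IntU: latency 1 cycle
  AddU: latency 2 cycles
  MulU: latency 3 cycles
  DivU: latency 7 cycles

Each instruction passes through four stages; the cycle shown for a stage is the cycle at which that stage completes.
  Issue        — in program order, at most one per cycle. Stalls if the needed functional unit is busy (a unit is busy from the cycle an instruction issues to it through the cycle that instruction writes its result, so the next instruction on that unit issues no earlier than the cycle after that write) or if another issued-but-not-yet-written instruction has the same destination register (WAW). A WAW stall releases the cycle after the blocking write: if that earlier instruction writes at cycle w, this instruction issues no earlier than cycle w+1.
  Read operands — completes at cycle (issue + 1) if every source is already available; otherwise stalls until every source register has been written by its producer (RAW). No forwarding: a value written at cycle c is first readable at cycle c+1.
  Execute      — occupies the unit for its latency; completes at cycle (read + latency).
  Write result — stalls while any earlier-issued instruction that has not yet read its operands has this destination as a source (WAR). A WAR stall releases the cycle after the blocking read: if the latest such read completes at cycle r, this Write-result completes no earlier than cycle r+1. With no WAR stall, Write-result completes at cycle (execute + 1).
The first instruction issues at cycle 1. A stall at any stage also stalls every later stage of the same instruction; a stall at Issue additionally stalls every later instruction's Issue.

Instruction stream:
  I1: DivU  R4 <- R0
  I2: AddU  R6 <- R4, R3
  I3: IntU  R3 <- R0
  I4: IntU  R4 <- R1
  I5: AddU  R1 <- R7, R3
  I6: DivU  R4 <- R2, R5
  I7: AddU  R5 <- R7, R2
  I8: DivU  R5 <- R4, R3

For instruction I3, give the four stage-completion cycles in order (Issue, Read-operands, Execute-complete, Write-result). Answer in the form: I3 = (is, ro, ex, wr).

I3 = (3, 4, 5, 12)

cycle 1: I1 dispatched to DivU
cycle 2: I1 operands ready | I2 dispatched to AddU
cycle 3: I3 dispatched to IntU
cycle 4: I3 operands ready
cycle 5: I3 complete
cycle 9: I1 complete
cycle 10: R4←I1
cycle 11: I2 operands ready
cycle 12: R3←I3
cycle 13: I2 complete | I4 dispatched to IntU
cycle 14: R6←I2 | I4 operands ready
cycle 15: I4 complete | I5 dispatched to AddU
cycle 16: R4←I4 | I5 operands ready
cycle 17: I6 dispatched to DivU
cycle 18: I5 complete | I6 operands ready
cycle 19: R1←I5
cycle 20: I7 dispatched to AddU
cycle 21: I7 operands ready
cycle 23: I7 complete
cycle 24: R5←I7
cycle 25: I6 complete
cycle 26: R4←I6
cycle 27: I8 dispatched to DivU
cycle 28: I8 operands ready
cycle 35: I8 complete
cycle 36: R5←I8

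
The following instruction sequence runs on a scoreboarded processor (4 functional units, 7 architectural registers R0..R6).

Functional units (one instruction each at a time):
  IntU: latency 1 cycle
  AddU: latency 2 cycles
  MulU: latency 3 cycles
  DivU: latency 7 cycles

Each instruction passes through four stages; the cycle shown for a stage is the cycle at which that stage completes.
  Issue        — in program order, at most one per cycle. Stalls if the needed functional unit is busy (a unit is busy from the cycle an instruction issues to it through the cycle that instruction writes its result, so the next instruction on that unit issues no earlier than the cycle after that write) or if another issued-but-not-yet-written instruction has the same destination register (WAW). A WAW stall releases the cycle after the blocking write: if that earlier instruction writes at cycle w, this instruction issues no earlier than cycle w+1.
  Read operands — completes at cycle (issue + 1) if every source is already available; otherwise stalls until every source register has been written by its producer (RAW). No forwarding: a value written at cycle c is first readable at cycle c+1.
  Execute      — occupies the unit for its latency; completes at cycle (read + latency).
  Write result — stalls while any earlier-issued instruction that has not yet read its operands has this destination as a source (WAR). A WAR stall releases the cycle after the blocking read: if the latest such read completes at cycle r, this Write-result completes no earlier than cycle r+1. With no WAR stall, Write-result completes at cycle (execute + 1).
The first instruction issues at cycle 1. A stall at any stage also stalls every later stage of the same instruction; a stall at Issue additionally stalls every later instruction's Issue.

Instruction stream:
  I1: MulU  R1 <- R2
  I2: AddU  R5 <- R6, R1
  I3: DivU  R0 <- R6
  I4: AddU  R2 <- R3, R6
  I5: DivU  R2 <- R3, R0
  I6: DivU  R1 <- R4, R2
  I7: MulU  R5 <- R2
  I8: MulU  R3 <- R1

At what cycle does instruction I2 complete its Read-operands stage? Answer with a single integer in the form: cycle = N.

I1 -> (1, 2, 5, 6)
I2 -> (2, 7, 9, 10)  // RAW R1: wait I1 write@6
I3 -> (3, 4, 11, 12)
I4 -> (11, 12, 14, 15)  // struct: AddU busy until I2 writes@10
I5 -> (16, 17, 24, 25)  // WAW R2: wait I4 write@15
I6 -> (26, 27, 34, 35)  // struct: DivU busy until I5 writes@25
I7 -> (27, 28, 31, 32)
I8 -> (33, 36, 39, 40)  // struct: MulU busy until I7 writes@32, RAW R1: wait I6 write@35

cycle = 7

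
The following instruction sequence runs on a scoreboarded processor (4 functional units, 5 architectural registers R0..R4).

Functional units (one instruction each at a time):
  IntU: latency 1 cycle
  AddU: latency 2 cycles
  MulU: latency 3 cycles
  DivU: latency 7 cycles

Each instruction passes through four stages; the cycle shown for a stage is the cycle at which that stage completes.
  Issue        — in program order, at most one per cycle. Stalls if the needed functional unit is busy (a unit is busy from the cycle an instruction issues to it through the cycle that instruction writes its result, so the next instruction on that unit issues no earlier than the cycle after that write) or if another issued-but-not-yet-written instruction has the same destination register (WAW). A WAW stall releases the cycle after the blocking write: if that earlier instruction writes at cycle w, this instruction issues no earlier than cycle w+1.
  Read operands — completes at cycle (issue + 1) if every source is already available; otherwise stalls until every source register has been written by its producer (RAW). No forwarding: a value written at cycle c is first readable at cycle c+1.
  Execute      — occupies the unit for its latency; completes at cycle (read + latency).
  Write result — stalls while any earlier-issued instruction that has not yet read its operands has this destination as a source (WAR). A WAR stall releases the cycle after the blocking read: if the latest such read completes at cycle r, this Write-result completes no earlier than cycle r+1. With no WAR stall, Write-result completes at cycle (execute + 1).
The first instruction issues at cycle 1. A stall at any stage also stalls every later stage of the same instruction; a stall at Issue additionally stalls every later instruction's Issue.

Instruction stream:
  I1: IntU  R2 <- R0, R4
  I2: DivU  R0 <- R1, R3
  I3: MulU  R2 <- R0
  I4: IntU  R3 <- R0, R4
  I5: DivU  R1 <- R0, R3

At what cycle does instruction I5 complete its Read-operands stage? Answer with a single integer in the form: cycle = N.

cycle = 15

  I1 | 1 | 2 | 3 | 4
  I2 | 2 | 3 | 10 | 11
  I3 | 5 | 12 | 15 | 16   WAW R2: wait I1 write@4 · RAW R0: wait I2 write@11
  I4 | 6 | 12 | 13 | 14   RAW R0: wait I2 write@11
  I5 | 12 | 15 | 22 | 23   struct: DivU busy until I2 writes@11 · RAW R3: wait I4 write@14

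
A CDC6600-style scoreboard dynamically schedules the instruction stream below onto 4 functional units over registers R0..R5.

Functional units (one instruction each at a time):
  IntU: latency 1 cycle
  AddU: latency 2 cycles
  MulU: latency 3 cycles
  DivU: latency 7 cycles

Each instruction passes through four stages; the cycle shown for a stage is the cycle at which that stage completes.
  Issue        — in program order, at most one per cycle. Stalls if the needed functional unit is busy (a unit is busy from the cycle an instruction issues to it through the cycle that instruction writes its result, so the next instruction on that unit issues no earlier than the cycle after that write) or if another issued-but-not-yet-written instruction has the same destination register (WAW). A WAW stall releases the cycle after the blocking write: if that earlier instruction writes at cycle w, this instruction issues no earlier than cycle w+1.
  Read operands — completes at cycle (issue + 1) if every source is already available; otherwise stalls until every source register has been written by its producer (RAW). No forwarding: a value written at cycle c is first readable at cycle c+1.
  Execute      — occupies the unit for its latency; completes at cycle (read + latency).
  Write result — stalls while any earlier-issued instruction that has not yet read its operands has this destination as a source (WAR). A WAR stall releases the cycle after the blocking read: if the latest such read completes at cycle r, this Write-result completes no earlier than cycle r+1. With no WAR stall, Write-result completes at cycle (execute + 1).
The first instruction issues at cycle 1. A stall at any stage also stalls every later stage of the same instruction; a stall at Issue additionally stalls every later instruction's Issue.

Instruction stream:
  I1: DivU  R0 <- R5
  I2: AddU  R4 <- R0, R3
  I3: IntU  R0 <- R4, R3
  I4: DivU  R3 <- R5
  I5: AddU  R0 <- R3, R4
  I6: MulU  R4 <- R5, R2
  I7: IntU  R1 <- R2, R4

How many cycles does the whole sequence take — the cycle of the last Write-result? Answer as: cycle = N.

1) issue 1, read 2, done 9, write 10
2) issue 2, read 11, done 13, write 14  <RAW R0: wait I1 write@10>
3) issue 11, read 15, done 16, write 17  <WAW R0: wait I1 write@10 / RAW R4: wait I2 write@14>
4) issue 12, read 13, done 20, write 21
5) issue 18, read 22, done 24, write 25  <WAW R0: wait I3 write@17 / RAW R3: wait I4 write@21>
6) issue 19, read 20, done 23, write 24
7) issue 20, read 25, done 26, write 27  <RAW R4: wait I6 write@24>

cycle = 27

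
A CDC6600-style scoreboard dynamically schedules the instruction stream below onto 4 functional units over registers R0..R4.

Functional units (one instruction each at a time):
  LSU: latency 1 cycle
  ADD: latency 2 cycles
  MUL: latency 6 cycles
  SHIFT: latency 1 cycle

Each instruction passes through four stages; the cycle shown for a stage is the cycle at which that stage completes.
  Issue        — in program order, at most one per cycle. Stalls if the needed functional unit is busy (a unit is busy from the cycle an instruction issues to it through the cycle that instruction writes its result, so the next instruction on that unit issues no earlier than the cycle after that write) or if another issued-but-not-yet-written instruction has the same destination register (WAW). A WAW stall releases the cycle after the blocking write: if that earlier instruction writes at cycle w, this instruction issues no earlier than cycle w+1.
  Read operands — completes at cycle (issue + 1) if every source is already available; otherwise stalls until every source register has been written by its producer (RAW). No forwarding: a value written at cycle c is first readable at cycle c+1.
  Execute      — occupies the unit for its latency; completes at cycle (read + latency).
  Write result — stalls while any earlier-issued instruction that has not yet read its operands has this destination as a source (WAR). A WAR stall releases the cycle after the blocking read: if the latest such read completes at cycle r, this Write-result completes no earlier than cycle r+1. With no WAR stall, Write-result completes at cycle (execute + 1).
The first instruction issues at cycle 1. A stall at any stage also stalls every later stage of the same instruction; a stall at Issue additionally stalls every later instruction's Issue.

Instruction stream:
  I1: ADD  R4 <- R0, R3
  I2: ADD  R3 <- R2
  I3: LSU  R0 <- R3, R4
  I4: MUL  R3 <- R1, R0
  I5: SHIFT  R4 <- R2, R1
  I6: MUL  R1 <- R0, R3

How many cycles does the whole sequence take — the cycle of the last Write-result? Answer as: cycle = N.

[1] I1→ADD
[2] I1 RO
[4] I1 EX
[5] I1 WR R4
[6] I2→ADD
[7] I2 RO; I3→LSU
[9] I2 EX
[10] I2 WR R3
[11] I3 RO; I4→MUL
[12] I3 EX; I5→SHIFT
[13] I3 WR R0; I5 RO
[14] I4 RO; I5 EX
[15] I5 WR R4
[20] I4 EX
[21] I4 WR R3
[22] I6→MUL
[23] I6 RO
[29] I6 EX
[30] I6 WR R1

cycle = 30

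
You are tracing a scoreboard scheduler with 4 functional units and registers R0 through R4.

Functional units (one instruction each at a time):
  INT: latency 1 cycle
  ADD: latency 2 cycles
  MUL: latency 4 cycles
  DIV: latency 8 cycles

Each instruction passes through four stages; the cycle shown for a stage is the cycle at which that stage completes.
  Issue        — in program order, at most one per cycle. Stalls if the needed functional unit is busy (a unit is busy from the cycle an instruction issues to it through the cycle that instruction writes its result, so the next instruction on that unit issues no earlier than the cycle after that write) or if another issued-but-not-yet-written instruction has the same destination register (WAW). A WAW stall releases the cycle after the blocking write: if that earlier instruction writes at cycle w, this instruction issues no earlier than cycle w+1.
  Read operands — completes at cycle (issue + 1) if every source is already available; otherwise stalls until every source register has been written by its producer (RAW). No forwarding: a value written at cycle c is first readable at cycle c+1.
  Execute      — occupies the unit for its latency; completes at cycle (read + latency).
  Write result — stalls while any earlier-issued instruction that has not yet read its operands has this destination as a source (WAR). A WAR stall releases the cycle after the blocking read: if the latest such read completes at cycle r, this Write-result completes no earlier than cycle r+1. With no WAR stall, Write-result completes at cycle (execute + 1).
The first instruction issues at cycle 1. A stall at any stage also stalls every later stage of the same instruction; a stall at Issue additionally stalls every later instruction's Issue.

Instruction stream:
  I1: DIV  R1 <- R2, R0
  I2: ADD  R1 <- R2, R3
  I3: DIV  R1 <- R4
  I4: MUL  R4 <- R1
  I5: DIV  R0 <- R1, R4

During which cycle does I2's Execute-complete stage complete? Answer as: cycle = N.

I1 -> (1, 2, 10, 11)
I2 -> (12, 13, 15, 16)  // WAW R1: wait I1 write@11
I3 -> (17, 18, 26, 27)  // WAW R1: wait I2 write@16
I4 -> (18, 28, 32, 33)  // RAW R1: wait I3 write@27
I5 -> (28, 34, 42, 43)  // struct: DIV busy until I3 writes@27, RAW R4: wait I4 write@33

cycle = 15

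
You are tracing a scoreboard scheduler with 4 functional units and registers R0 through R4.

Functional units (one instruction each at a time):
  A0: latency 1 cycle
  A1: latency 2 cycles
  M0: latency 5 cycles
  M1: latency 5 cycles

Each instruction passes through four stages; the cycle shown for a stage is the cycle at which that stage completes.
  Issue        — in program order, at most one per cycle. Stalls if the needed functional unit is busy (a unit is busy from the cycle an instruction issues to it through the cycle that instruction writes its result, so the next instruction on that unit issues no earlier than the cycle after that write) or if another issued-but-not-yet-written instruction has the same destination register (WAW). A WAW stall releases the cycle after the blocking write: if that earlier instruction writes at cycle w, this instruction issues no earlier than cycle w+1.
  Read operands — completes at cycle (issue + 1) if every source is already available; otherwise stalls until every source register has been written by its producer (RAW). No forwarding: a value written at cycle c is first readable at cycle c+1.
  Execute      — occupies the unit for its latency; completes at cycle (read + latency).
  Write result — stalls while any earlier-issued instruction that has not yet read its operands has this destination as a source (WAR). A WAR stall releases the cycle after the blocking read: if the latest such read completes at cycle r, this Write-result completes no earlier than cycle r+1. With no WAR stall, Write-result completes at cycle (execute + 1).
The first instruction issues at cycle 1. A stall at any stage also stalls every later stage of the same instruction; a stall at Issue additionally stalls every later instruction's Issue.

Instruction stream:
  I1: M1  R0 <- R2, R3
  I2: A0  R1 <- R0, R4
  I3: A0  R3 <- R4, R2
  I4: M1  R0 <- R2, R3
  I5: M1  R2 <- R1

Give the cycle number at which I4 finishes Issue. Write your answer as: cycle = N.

cycle = 13

cycle 1: I1 issues→M1
cycle 2: I1 reads; I2 issues→A0
cycle 7: I1 exec-done
cycle 8: I1 writes R0
cycle 9: I2 reads
cycle 10: I2 exec-done
cycle 11: I2 writes R1
cycle 12: I3 issues→A0
cycle 13: I3 reads; I4 issues→M1
cycle 14: I3 exec-done
cycle 15: I3 writes R3
cycle 16: I4 reads
cycle 21: I4 exec-done
cycle 22: I4 writes R0
cycle 23: I5 issues→M1
cycle 24: I5 reads
cycle 29: I5 exec-done
cycle 30: I5 writes R2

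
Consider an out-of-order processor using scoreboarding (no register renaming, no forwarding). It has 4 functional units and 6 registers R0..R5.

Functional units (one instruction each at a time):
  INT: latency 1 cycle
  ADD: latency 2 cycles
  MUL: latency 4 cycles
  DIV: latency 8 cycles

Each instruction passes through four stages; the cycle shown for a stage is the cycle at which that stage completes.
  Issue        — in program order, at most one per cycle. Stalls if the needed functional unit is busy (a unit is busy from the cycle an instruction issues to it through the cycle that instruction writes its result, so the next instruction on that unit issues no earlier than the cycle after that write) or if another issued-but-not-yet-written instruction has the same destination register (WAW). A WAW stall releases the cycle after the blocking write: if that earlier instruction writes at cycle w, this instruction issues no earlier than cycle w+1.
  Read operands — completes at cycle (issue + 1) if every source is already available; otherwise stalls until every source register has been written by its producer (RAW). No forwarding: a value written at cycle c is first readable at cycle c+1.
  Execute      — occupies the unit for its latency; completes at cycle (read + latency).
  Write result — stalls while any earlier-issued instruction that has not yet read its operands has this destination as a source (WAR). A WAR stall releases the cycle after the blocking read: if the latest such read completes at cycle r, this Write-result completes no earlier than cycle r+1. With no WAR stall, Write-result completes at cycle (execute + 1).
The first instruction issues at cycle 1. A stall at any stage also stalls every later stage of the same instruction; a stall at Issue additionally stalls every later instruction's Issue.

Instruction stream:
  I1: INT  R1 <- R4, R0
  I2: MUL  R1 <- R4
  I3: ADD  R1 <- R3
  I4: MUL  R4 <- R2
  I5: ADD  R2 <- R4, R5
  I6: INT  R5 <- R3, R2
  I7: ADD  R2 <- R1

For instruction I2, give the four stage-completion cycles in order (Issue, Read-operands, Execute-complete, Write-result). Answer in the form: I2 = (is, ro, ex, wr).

I2 = (5, 6, 10, 11)

I1  is:1  ro:2  ex:3  wr:4
I2  is:5  ro:6  ex:10  wr:11  — WAW R1: wait I1 write@4
I3  is:12  ro:13  ex:15  wr:16  — WAW R1: wait I2 write@11
I4  is:13  ro:14  ex:18  wr:19
I5  is:17  ro:20  ex:22  wr:23  — struct: ADD busy until I3 writes@16, RAW R4: wait I4 write@19
I6  is:18  ro:24  ex:25  wr:26  — RAW R2: wait I5 write@23
I7  is:24  ro:25  ex:27  wr:28  — struct: ADD busy until I5 writes@23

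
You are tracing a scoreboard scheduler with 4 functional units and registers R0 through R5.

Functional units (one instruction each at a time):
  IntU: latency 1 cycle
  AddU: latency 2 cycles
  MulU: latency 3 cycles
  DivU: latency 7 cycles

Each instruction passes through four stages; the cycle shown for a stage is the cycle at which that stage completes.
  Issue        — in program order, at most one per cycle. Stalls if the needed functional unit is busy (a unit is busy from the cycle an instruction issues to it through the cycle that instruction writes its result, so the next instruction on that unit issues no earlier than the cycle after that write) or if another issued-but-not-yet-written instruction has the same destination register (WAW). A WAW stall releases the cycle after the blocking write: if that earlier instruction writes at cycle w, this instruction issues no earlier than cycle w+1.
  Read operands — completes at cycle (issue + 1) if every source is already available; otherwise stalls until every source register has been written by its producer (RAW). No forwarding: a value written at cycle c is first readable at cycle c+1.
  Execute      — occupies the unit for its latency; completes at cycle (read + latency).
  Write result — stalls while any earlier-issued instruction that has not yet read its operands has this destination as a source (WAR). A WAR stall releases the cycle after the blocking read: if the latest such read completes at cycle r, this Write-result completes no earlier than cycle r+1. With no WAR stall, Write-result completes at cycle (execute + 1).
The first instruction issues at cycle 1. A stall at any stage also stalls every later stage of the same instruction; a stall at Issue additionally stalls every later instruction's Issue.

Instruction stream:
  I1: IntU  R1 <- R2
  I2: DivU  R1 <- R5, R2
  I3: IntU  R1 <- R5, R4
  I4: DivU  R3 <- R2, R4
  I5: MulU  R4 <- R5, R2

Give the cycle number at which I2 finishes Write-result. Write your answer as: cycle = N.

cycle 1: I1 issues→IntU
cycle 2: I1 reads
cycle 3: I1 exec-done
cycle 4: I1 writes R1
cycle 5: I2 issues→DivU
cycle 6: I2 reads
cycle 13: I2 exec-done
cycle 14: I2 writes R1
cycle 15: I3 issues→IntU
cycle 16: I3 reads · I4 issues→DivU
cycle 17: I3 exec-done · I4 reads · I5 issues→MulU
cycle 18: I3 writes R1 · I5 reads
cycle 21: I5 exec-done
cycle 22: I5 writes R4
cycle 24: I4 exec-done
cycle 25: I4 writes R3

cycle = 14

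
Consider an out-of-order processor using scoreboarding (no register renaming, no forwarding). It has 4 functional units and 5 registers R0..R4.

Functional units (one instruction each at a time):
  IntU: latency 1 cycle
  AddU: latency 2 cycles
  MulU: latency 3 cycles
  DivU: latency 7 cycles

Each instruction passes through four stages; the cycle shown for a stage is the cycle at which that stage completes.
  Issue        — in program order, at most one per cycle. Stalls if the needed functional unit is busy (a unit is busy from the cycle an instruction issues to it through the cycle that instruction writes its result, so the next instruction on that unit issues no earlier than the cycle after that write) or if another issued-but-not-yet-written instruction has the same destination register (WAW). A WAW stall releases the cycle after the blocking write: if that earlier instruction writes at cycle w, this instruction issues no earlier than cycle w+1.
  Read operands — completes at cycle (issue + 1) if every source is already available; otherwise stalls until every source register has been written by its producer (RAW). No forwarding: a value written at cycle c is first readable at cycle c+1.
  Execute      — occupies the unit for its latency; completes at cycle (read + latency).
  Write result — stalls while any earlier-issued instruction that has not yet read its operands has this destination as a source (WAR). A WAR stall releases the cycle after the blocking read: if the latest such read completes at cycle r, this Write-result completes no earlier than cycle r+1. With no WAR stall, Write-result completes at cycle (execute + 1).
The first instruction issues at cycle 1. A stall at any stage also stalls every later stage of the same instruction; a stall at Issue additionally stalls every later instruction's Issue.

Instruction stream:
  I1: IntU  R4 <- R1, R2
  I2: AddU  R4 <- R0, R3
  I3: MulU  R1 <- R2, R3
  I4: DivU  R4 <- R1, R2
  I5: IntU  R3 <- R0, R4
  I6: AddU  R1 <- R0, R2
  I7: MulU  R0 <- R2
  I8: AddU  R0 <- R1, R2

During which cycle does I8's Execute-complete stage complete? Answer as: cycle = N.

cycle 1: I1 dispatched to IntU
cycle 2: I1 operands ready
cycle 3: I1 complete
cycle 4: R4←I1
cycle 5: I2 dispatched to AddU
cycle 6: I2 operands ready; I3 dispatched to MulU
cycle 7: I3 operands ready
cycle 8: I2 complete
cycle 9: R4←I2
cycle 10: I3 complete; I4 dispatched to DivU
cycle 11: R1←I3; I5 dispatched to IntU
cycle 12: I4 operands ready; I6 dispatched to AddU
cycle 13: I6 operands ready; I7 dispatched to MulU
cycle 14: I7 operands ready
cycle 15: I6 complete
cycle 16: R1←I6
cycle 17: I7 complete
cycle 19: I4 complete
cycle 20: R4←I4
cycle 21: I5 operands ready
cycle 22: I5 complete; R0←I7
cycle 23: R3←I5; I8 dispatched to AddU
cycle 24: I8 operands ready
cycle 26: I8 complete
cycle 27: R0←I8

cycle = 26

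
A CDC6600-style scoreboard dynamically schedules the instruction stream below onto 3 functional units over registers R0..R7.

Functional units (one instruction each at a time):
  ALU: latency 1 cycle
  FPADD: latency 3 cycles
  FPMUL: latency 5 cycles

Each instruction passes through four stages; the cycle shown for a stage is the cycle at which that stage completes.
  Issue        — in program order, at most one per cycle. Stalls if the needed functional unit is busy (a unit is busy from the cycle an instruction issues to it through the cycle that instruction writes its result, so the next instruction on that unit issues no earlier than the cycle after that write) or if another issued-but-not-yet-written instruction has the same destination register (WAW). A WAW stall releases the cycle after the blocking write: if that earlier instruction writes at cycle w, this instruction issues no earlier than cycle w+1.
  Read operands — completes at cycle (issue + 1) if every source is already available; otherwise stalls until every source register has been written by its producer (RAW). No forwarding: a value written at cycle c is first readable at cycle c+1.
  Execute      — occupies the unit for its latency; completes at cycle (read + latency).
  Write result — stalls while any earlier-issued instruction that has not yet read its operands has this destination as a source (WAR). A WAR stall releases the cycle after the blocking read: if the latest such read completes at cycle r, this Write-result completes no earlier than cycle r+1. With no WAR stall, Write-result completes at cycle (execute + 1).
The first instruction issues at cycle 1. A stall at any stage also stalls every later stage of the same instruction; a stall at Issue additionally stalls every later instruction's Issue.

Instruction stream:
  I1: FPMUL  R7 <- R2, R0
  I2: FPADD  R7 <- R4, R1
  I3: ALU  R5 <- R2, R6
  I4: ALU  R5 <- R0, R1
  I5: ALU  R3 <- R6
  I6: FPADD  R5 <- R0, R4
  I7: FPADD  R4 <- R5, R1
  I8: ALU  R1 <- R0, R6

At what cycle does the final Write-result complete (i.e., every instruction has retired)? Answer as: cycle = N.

cycle 1: I1→FPMUL
cycle 2: I1 RO
cycle 7: I1 EX
cycle 8: I1 WR R7
cycle 9: I2→FPADD
cycle 10: I2 RO, I3→ALU
cycle 11: I3 RO
cycle 12: I3 EX
cycle 13: I2 EX, I3 WR R5
cycle 14: I2 WR R7, I4→ALU
cycle 15: I4 RO
cycle 16: I4 EX
cycle 17: I4 WR R5
cycle 18: I5→ALU
cycle 19: I5 RO, I6→FPADD
cycle 20: I5 EX, I6 RO
cycle 21: I5 WR R3
cycle 23: I6 EX
cycle 24: I6 WR R5
cycle 25: I7→FPADD
cycle 26: I7 RO, I8→ALU
cycle 27: I8 RO
cycle 28: I8 EX
cycle 29: I7 EX, I8 WR R1
cycle 30: I7 WR R4

cycle = 30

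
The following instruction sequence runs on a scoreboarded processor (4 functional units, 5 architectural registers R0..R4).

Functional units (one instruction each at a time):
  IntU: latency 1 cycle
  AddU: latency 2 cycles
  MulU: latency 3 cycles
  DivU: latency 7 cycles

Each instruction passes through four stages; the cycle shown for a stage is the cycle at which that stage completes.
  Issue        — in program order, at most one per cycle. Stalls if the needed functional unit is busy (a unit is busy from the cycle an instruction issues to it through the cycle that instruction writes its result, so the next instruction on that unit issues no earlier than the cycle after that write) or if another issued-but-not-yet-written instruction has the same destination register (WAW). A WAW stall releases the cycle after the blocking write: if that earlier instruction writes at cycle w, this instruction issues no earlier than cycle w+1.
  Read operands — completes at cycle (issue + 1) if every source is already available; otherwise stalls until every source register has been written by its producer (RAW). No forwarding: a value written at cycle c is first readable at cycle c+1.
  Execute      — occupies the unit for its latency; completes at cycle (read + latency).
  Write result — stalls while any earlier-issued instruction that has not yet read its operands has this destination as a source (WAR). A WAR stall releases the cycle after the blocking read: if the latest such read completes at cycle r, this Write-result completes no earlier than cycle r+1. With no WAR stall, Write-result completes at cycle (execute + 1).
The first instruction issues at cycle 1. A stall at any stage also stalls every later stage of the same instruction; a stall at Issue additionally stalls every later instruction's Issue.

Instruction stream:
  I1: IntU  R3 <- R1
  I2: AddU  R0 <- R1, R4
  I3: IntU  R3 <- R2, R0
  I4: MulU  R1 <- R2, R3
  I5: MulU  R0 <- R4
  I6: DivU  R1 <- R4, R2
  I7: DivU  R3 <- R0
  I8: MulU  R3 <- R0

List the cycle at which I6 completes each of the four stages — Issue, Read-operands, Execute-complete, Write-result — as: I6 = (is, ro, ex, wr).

I6 = (16, 17, 24, 25)

[1] I1→IntU
[2] I1 RO, I2→AddU
[3] I1 EX, I2 RO
[4] I1 WR R3
[5] I2 EX, I3→IntU
[6] I2 WR R0, I4→MulU
[7] I3 RO
[8] I3 EX
[9] I3 WR R3
[10] I4 RO
[13] I4 EX
[14] I4 WR R1
[15] I5→MulU
[16] I5 RO, I6→DivU
[17] I6 RO
[19] I5 EX
[20] I5 WR R0
[24] I6 EX
[25] I6 WR R1
[26] I7→DivU
[27] I7 RO
[34] I7 EX
[35] I7 WR R3
[36] I8→MulU
[37] I8 RO
[40] I8 EX
[41] I8 WR R3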